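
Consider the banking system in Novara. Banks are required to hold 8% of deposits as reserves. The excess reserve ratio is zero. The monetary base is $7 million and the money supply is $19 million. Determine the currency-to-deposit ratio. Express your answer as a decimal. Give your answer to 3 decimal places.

0.457

Using m = M/MB = 19/7 ≈ 2.714286. From m = (1 + c)/(c + rr + e), rearranging gives 1 + c = m·(c + rr + e), so c·(1 − m) = m·(rr + e) − 1.
Hence c = [m·(rr + e) − 1]/(1 − m) = [2.714286 × (0.08 + 0) − 1] / (1 − 2.714286) ≈ 0.456667.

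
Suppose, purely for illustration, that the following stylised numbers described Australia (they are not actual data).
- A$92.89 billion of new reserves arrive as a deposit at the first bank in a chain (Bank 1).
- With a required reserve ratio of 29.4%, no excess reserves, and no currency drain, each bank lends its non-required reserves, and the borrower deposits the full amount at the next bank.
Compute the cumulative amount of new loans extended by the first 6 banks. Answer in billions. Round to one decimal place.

Bank i lends (1 − rr)^i of the original deposit: Bank 1 lends 92.89·0.7060 ≈ 65.5803, Bank 2 lends 92.89·0.7060² ≈ 46.2997, and so on.
Summing a geometric series: total = 92.89·[0.7060·(1 − 0.7060^6) / (1 − 0.7060)] ≈ 195.4404 billion.

A$195.4 billion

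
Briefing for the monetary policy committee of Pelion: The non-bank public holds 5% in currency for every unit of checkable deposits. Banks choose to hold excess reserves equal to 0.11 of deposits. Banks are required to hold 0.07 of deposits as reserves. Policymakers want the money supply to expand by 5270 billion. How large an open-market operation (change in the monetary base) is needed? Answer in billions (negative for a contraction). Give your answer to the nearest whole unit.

1154 billion

The money multiplier is m = (1 + c) / (rr + e + c) = (1 + 0.05) / (0.07 + 0.11 + 0.05) ≈ 4.56522.
ΔMB = ΔM / m = (+5270) / 4.56522 ≈ 1154.3803 billion.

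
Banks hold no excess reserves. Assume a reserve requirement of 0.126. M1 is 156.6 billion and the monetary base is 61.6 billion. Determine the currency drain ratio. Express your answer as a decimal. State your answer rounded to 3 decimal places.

0.441

Using m = M/MB = 156.6/61.6 ≈ 2.542208. From m = (1 + c)/(c + rr + e), rearranging gives 1 + c = m·(c + rr + e), so c·(1 − m) = m·(rr + e) − 1.
Hence c = [m·(rr + e) − 1]/(1 − m) = [2.542208 × (0.126 + 0) − 1] / (1 − 2.542208) ≈ 0.440720.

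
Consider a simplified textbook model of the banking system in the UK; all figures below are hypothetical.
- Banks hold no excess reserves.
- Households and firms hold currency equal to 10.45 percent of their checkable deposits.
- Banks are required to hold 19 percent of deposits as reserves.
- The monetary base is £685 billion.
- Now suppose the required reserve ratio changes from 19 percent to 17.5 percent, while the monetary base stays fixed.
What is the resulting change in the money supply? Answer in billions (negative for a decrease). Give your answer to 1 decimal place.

£137.9 billion

Initially m₁ = (1 + 0.1045) / (0.19 + 0.1045) ≈ 3.75042, so M₁ = 3.75042 × 685 = 2569.0377 billion.
After the change m₂ = (1 + 0.1045) / (0.175 + 0.1045) ≈ 3.95170, so M₂ = 3.95170 × 685 = 2706.9145 billion.
ΔM = M₂ − M₁ = 2706.9145 − 2569.0377 = 137.8768 billion.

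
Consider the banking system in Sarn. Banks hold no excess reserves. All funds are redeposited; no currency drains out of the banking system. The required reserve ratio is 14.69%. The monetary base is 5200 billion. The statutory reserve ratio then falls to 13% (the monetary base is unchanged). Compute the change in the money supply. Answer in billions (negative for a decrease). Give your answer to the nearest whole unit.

Initially m₁ = 1 / (0.1469) ≈ 6.80735, so M₁ = 6.80735 × 5200 = 35398.22 billion.
After the change m₂ = 1 / (0.13) ≈ 7.69231, so M₂ = 7.69231 × 5200 = 40000.012 billion.
ΔM = M₂ − M₁ = 40000.012 − 35398.22 = 4601.792 billion.

4602 billion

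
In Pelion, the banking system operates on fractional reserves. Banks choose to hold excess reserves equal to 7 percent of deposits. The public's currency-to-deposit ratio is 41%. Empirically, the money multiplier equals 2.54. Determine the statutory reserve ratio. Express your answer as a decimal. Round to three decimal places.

0.075

Using m = 2.54. Since m = (1 + c)/(c + rr + e), the denominator satisfies c + rr + e = (1 + c)/m = (1 + 0.41) / 2.54 ≈ 0.555118.
With c = 0.41 and e = 0.07, the statutory reserve ratio is 0.555118 − 0.41 − 0.07 = 0.075118.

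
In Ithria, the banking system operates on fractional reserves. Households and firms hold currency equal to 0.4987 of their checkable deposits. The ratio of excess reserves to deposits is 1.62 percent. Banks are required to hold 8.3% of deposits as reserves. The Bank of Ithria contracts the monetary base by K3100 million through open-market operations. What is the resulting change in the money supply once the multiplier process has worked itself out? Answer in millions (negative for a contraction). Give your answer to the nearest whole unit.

-7770 million

The money multiplier is m = (1 + c) / (rr + e + c) = (1 + 0.4987) / (0.083 + 0.0162 + 0.4987) ≈ 2.50661.
The sale removes 3100 million of base, so ΔM = m × ΔMB = 2.50661 × (−3100) = -7770.491 million.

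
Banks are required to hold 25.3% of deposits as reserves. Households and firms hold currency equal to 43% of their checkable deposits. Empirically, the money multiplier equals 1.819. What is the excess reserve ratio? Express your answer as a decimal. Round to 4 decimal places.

Using m = 1.819. Since m = (1 + c)/(c + rr + e), the denominator satisfies c + rr + e = (1 + c)/m = (1 + 0.43) / 1.819 ≈ 0.786146.
With c = 0.43 and rr = 0.253, the excess reserve ratio is 0.786146 − 0.43 − 0.253 = 0.103146.

0.1031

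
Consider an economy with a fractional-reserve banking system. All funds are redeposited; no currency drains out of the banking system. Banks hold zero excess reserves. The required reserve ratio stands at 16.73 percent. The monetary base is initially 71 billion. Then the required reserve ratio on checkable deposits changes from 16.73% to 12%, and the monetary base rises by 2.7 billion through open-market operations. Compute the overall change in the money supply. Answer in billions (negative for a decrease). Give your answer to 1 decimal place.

Before: m₁ = 1 / (0.1673) ≈ 5.9773, MB₁ = 71, so M₁ = 5.9773 × 71 = 424.3883 billion.
After: m₂ = 1 / (0.12) ≈ 8.3333, MB₂ = 71 + 2.7 = 73.7, so M₂ = 8.3333 × 73.7 ≈ 614.1642 billion.
ΔM = M₂ − M₁ = 614.1642 − 424.3883 = 189.7759 billion.

189.8 billion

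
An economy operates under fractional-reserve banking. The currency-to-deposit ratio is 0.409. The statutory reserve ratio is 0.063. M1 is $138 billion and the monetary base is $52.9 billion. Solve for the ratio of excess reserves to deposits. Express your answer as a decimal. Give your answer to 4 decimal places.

0.0681

Using m = M/MB = 138/52.9 ≈ 2.608696. Since m = (1 + c)/(c + rr + e), the denominator satisfies c + rr + e = (1 + c)/m = (1 + 0.409) / 2.608696 ≈ 0.540117.
With c = 0.409 and rr = 0.063, the ratio of excess reserves to deposits is 0.540117 − 0.409 − 0.063 = 0.068117.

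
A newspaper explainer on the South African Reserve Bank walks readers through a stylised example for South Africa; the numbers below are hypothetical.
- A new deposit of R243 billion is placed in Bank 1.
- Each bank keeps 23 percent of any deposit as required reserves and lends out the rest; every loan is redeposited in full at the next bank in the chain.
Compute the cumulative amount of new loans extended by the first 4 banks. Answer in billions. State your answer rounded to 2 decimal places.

Bank i lends (1 − rr)^i of the original deposit: Bank 1 lends 243·0.7700 = 187.1100, Bank 2 lends 243·0.7700² = 144.0747, and so on.
Summing a geometric series: total = 243·[0.7700·(1 − 0.7700^4) / (1 − 0.7700)] ≈ 527.5441 billion.

R527.54 billion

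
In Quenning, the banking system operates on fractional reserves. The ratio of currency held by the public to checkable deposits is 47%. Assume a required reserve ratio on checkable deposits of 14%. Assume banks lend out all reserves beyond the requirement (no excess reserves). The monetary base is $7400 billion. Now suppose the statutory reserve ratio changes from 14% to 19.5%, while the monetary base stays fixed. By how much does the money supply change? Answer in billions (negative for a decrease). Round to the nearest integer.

Initially m₁ = (1 + 0.47) / (0.14 + 0.47) ≈ 2.40984, so M₁ = 2.40984 × 7400 = 17832.816 billion.
After the change m₂ = (1 + 0.47) / (0.195 + 0.47) ≈ 2.21053, so M₂ = 2.21053 × 7400 = 16357.922 billion.
ΔM = M₂ − M₁ = 16357.922 − 17832.816 = -1474.894 billion.

-1475 billion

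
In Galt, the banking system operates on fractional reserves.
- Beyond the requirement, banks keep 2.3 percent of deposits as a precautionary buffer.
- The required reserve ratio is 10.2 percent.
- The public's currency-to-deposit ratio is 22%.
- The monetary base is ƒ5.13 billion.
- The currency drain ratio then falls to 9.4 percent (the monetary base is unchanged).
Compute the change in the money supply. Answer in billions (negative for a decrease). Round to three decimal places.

Initially m₁ = (1 + 0.22) / (0.102 + 0.023 + 0.22) ≈ 3.53623, so M₁ = 3.53623 × 5.13 ≈ 18.1409 billion.
After the change m₂ = (1 + 0.094) / (0.102 + 0.023 + 0.094) ≈ 4.99543, so M₂ = 4.99543 × 5.13 ≈ 25.6266 billion.
ΔM = M₂ − M₁ = 25.6266 − 18.1409 = 7.4857 billion.

ƒ7.486 billion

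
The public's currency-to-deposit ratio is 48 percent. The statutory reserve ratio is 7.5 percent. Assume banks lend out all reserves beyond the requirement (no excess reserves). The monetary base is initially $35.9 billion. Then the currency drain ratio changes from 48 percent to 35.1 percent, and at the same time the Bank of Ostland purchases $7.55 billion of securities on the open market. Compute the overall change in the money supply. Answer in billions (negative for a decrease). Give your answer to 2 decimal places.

$42.06 billion

Before: m₁ = (1 + 0.48) / (0.075 + 0.48) ≈ 2.66667, MB₁ = 35.9, so M₁ = 2.66667 × 35.9 ≈ 95.7335 billion.
After: m₂ = (1 + 0.351) / (0.075 + 0.351) ≈ 3.17136, MB₂ = 35.9 + 7.55 = 43.45, so M₂ = 3.17136 × 43.45 ≈ 137.7956 billion.
ΔM = M₂ − M₁ = 137.7956 − 95.7335 = 42.0621 billion.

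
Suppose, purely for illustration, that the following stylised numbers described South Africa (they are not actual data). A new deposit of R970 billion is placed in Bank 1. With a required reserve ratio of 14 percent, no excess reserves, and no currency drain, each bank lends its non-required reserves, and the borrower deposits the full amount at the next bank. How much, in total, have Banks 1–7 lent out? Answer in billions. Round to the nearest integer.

Bank i lends (1 − rr)^i of the original deposit: Bank 1 lends 970·0.8600 = 834.2000, Bank 2 lends 970·0.8600² = 717.4120, and so on.
Summing a geometric series: total = 970·[0.8600·(1 − 0.8600^7) / (1 − 0.8600)] ≈ 3885.4186 billion.

R3885 billion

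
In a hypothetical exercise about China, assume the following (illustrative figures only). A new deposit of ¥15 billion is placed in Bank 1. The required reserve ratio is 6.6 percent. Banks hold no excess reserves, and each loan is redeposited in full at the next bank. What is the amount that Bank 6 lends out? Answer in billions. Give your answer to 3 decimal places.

Each bank lends a fraction (1 − rr) = 0.9340 of the deposit it receives, so Bank 6 receives 15·0.9340^5 and lends 15·0.9340^6 ≈ 9.9580 billion.

¥9.958 billion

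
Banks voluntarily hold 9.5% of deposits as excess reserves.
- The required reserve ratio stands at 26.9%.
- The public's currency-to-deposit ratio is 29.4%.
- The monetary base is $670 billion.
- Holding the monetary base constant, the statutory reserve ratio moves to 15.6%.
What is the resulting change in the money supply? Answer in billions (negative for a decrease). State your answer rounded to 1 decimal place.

$273.2 billion

Initially m₁ = (1 + 0.294) / (0.269 + 0.095 + 0.294) ≈ 1.96657, so M₁ = 1.96657 × 670 = 1317.6019 billion.
After the change m₂ = (1 + 0.294) / (0.156 + 0.095 + 0.294) ≈ 2.37431, so M₂ = 2.37431 × 670 = 1590.7877 billion.
ΔM = M₂ − M₁ = 1590.7877 − 1317.6019 = 273.1858 billion.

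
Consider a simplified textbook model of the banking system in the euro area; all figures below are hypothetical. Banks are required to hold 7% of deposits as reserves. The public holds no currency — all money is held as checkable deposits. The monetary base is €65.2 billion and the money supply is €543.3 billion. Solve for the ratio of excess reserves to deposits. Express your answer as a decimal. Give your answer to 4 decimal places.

Using m = M/MB = 543.3/65.2 ≈ 8.332822. Since m = (1 + c)/(c + rr + e), the denominator satisfies c + rr + e = (1 + c)/m = (1 + 0) / 8.332822 ≈ 0.120007.
With c = 0 and rr = 0.07, the ratio of excess reserves to deposits is 0.120007 − 0 − 0.07 = 0.050007.

0.0500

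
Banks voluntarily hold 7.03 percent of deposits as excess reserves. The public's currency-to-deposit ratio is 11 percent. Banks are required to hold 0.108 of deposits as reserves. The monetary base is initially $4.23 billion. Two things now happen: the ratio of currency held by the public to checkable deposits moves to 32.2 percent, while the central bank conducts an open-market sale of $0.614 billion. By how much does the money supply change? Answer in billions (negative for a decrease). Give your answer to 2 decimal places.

-6.73 billion

Before: m₁ = (1 + 0.11) / (0.108 + 0.0703 + 0.11) ≈ 3.8502, MB₁ = 4.23, so M₁ = 3.8502 × 4.23 ≈ 16.2863 billion.
After: m₂ = (1 + 0.322) / (0.108 + 0.0703 + 0.322) ≈ 2.6424, MB₂ = 4.23 − 0.614 = 3.616, so M₂ = 2.6424 × 3.616 ≈ 9.5549 billion.
ΔM = M₂ − M₁ = 9.5549 − 16.2863 = -6.7314 billion.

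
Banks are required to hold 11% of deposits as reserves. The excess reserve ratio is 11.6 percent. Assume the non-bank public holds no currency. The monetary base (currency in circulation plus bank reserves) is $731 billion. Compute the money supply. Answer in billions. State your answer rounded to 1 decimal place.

The money multiplier is m = 1 / (rr + e) = 1 / (0.11 + 0.116) ≈ 4.42478.
So M = m × MB = 4.42478 × 731 ≈ 3234.5142 billion.

$3234.5 billion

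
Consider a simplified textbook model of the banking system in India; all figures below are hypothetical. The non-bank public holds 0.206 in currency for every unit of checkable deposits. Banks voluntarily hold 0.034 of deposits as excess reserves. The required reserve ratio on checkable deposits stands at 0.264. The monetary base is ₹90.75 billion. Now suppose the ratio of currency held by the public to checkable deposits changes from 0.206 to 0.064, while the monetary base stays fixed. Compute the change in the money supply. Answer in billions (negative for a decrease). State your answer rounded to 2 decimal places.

₹49.58 billion

Initially m₁ = (1 + 0.206) / (0.264 + 0.034 + 0.206) ≈ 2.39286, so M₁ = 2.39286 × 90.75 ≈ 217.152 billion.
After the change m₂ = (1 + 0.064) / (0.264 + 0.034 + 0.064) ≈ 2.93923, so M₂ = 2.93923 × 90.75 ≈ 266.7351 billion.
ΔM = M₂ − M₁ = 266.7351 − 217.152 = 49.5831 billion.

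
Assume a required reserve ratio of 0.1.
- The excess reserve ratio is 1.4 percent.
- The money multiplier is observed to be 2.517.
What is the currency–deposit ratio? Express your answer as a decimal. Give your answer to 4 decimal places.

Using m = 2.517. From m = (1 + c)/(c + rr + e), rearranging gives 1 + c = m·(c + rr + e), so c·(1 − m) = m·(rr + e) − 1.
Hence c = [m·(rr + e) − 1]/(1 − m) = [2.517 × (0.1 + 0.014) − 1] / (1 − 2.517) ≈ 0.470047.

0.4700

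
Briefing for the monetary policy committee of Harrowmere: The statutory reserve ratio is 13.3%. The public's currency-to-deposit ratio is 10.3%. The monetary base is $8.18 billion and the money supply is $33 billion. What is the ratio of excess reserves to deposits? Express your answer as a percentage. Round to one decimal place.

3.7%

Using m = M/MB = 33/8.18 ≈ 4.034230. Since m = (1 + c)/(c + rr + e), the denominator satisfies c + rr + e = (1 + c)/m = (1 + 0.103) / 4.034230 ≈ 0.273410.
With c = 0.103 and rr = 0.133, the ratio of excess reserves to deposits is 0.273410 − 0.103 − 0.133 = 0.03741.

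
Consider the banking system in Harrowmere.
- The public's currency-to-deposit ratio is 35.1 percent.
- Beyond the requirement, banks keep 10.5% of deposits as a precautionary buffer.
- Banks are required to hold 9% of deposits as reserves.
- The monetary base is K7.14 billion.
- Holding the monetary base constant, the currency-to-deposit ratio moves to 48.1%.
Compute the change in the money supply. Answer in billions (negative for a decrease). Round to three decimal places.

Initially m₁ = (1 + 0.351) / (0.09 + 0.105 + 0.351) ≈ 2.47436, so M₁ = 2.47436 × 7.14 ≈ 17.6669 billion.
After the change m₂ = (1 + 0.481) / (0.09 + 0.105 + 0.481) ≈ 2.19083, so M₂ = 2.19083 × 7.14 ≈ 15.6425 billion.
ΔM = M₂ − M₁ = 15.6425 − 17.6669 = -2.0244 billion.

-2.024 billion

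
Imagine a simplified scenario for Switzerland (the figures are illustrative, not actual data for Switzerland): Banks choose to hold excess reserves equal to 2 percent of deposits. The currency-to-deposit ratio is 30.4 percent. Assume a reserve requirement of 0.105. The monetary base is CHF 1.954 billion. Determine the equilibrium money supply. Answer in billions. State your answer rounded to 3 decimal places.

The money multiplier is m = (1 + c) / (rr + e + c) = (1 + 0.304) / (0.105 + 0.02 + 0.304) ≈ 3.03963.
So M = m × MB = 3.03963 × 1.954 ≈ 5.9394 billion.

CHF 5.939 billion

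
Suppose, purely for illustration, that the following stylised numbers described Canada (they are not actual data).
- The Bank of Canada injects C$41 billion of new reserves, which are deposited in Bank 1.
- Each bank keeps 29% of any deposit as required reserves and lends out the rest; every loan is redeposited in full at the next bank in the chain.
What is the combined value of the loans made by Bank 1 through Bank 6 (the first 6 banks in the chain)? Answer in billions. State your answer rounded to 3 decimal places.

Bank i lends (1 − rr)^i of the original deposit: Bank 1 lends 41·0.7100 = 29.1100, Bank 2 lends 41·0.7100² = 20.6681, and so on.
Summing a geometric series: total = 41·[0.7100·(1 − 0.7100^6) / (1 − 0.7100)] ≈ 87.5207 billion.

C$87.521 billion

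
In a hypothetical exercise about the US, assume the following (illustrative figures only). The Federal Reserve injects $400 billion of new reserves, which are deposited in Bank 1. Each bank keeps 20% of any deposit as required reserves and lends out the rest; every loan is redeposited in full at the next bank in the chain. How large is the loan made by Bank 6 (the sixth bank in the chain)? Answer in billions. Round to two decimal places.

Each bank lends a fraction (1 − rr) = 0.8000 of the deposit it receives, so Bank 6 receives 400·0.8000^5 and lends 400·0.8000^6 = 104.8576 billion.

$104.86 billion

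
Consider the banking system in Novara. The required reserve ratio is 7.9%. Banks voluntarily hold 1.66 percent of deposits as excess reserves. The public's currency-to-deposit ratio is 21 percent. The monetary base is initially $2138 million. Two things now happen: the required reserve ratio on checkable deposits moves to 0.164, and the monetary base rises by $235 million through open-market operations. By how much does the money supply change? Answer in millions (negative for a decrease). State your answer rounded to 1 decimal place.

-1114.2 million

Before: m₁ = (1 + 0.21) / (0.079 + 0.0166 + 0.21) ≈ 3.959424, MB₁ = 2138, so M₁ = 3.959424 × 2138 ≈ 8465.2485 million.
After: m₂ = (1 + 0.21) / (0.164 + 0.0166 + 0.21) ≈ 3.097798, MB₂ = 2138 + 235 = 2373, so M₂ = 3.097798 × 2373 ≈ 7351.0747 million.
ΔM = M₂ − M₁ = 7351.0747 − 8465.2485 = -1114.1738 million.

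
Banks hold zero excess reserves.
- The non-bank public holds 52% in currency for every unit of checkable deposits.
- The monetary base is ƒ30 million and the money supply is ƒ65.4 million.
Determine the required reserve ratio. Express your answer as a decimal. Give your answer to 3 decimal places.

0.177

Using m = M/MB = 65.4/30 = 2.180000. Since m = (1 + c)/(c + rr + e), the denominator satisfies c + rr + e = (1 + c)/m = (1 + 0.52) / 2.180000 ≈ 0.697248.
With c = 0.52 and e = 0, the required reserve ratio is 0.697248 − 0.52 − 0 = 0.177248.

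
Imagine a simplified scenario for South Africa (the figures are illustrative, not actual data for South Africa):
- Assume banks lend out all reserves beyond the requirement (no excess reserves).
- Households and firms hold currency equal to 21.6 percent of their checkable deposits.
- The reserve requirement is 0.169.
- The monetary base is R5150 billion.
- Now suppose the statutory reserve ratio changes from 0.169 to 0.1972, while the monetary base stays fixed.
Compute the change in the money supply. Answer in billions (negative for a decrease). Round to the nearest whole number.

-1110 billion

Initially m₁ = (1 + 0.216) / (0.169 + 0.216) ≈ 3.15844, so M₁ = 3.15844 × 5150 = 16265.966 billion.
After the change m₂ = (1 + 0.216) / (0.1972 + 0.216) ≈ 2.94288, so M₂ = 2.94288 × 5150 = 15155.832 billion.
ΔM = M₂ − M₁ = 15155.832 − 16265.966 = -1110.134 billion.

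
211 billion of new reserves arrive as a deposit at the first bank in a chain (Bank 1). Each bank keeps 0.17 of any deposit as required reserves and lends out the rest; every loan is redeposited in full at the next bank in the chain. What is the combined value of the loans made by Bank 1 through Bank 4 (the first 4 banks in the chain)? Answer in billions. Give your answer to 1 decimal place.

Bank i lends (1 − rr)^i of the original deposit: Bank 1 lends 211·0.8300 = 175.1300, Bank 2 lends 211·0.8300² = 145.3579, and so on.
Summing a geometric series: total = 211·[0.8300·(1 − 0.8300^4) / (1 − 0.8300)] ≈ 541.2720 billion.

541.3 billion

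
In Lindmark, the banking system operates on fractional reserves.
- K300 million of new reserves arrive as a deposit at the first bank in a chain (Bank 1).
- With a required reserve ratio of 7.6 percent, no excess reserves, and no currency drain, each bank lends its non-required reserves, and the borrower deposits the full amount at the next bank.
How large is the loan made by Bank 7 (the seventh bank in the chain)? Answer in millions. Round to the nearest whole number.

Each bank lends a fraction (1 − rr) = 0.9240 of the deposit it receives, so Bank 7 receives 300·0.9240^6 and lends 300·0.9240^7 ≈ 172.5143 million.

K173 million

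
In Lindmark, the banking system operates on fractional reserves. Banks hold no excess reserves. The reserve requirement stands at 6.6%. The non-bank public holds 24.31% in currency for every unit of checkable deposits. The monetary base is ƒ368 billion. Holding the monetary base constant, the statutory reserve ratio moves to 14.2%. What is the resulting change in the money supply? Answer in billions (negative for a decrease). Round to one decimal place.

-292.1 billion

Initially m₁ = (1 + 0.2431) / (0.066 + 0.2431) ≈ 4.02168, so M₁ = 4.02168 × 368 ≈ 1479.9782 billion.
After the change m₂ = (1 + 0.2431) / (0.142 + 0.2431) ≈ 3.22799, so M₂ = 3.22799 × 368 ≈ 1187.9003 billion.
ΔM = M₂ − M₁ = 1187.9003 − 1479.9782 = -292.0779 billion.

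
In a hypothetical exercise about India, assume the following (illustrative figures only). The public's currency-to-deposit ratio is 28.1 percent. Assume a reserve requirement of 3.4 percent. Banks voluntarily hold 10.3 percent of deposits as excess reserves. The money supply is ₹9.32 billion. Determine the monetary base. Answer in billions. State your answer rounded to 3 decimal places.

₹3.041 billion

The money multiplier is m = (1 + c) / (rr + e + c) = (1 + 0.281) / (0.034 + 0.103 + 0.281) ≈ 3.06459.
MB = M / m = 9.32 / 3.06459 ≈ 3.0412 billion.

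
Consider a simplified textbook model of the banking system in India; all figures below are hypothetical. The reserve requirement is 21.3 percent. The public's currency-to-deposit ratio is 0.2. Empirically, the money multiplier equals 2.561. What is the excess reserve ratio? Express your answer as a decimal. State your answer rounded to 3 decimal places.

Using m = 2.561. Since m = (1 + c)/(c + rr + e), the denominator satisfies c + rr + e = (1 + c)/m = (1 + 0.2) / 2.561 ≈ 0.468567.
With c = 0.2 and rr = 0.213, the excess reserve ratio is 0.468567 − 0.2 − 0.213 = 0.055567.

0.056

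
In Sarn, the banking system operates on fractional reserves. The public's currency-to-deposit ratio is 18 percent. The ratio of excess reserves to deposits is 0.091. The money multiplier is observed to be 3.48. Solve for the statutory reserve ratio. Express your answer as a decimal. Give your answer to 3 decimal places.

Using m = 3.48. Since m = (1 + c)/(c + rr + e), the denominator satisfies c + rr + e = (1 + c)/m = (1 + 0.18) / 3.48 ≈ 0.339080.
With c = 0.18 and e = 0.091, the statutory reserve ratio is 0.339080 − 0.18 − 0.091 = 0.06808.

0.068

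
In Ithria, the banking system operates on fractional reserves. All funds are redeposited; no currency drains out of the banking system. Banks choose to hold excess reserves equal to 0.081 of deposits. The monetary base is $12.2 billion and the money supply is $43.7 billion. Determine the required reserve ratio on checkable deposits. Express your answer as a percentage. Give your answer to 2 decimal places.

19.82%

Using m = M/MB = 43.7/12.2 ≈ 3.581967. Since m = (1 + c)/(c + rr + e), the denominator satisfies c + rr + e = (1 + c)/m = (1 + 0) / 3.581967 ≈ 0.279176.
With c = 0 and e = 0.081, the required reserve ratio on checkable deposits is 0.279176 − 0 − 0.081 = 0.198176.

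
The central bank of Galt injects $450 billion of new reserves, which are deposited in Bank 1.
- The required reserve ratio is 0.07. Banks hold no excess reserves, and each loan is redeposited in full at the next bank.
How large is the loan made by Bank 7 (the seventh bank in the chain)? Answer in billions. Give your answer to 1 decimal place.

Each bank lends a fraction (1 − rr) = 0.9300 of the deposit it receives, so Bank 7 receives 450·0.9300^6 and lends 450·0.9300^7 ≈ 270.7654 billion.

$270.8 billion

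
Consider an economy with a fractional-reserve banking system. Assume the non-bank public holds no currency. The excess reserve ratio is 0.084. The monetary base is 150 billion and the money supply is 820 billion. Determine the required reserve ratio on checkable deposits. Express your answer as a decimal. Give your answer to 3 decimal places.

Using m = M/MB = 820/150 ≈ 5.466667. Since m = (1 + c)/(c + rr + e), the denominator satisfies c + rr + e = (1 + c)/m = (1 + 0) / 5.466667 ≈ 0.182927.
With c = 0 and e = 0.084, the required reserve ratio on checkable deposits is 0.182927 − 0 − 0.084 = 0.098927.

0.099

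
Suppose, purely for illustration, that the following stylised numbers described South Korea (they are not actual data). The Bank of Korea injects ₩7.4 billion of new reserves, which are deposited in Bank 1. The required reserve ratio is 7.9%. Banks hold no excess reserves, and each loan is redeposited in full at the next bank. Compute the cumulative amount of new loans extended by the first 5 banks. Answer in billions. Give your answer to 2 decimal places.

₩29.10 billion

Bank i lends (1 − rr)^i of the original deposit: Bank 1 lends 7.4·0.9210 = 6.8154, Bank 2 lends 7.4·0.9210² ≈ 6.2770, and so on.
Summing a geometric series: total = 7.4·[0.9210·(1 − 0.9210^5) / (1 − 0.9210)] ≈ 29.1016 billion.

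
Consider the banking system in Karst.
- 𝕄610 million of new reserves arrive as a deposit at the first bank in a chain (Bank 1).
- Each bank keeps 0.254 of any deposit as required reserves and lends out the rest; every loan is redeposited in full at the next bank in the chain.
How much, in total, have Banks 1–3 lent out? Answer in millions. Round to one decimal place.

𝕄1047.8 million

Bank i lends (1 − rr)^i of the original deposit: Bank 1 lends 610·0.7460 = 455.0600, Bank 2 lends 610·0.7460² ≈ 339.4748, and so on.
Summing a geometric series: total = 610·[0.7460·(1 − 0.7460^3) / (1 − 0.7460)] ≈ 1047.7829 million.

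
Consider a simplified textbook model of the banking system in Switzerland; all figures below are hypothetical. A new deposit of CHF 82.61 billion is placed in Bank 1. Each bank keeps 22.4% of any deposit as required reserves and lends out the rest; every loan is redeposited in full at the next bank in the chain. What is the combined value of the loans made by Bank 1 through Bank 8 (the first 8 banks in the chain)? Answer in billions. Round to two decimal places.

Bank i lends (1 − rr)^i of the original deposit: Bank 1 lends 82.61·0.7760 ≈ 64.1054, Bank 2 lends 82.61·0.7760² ≈ 49.7458, and so on.
Summing a geometric series: total = 82.61·[0.7760·(1 − 0.7760^8) / (1 − 0.7760)] ≈ 248.5541 billion.

CHF 248.55 billion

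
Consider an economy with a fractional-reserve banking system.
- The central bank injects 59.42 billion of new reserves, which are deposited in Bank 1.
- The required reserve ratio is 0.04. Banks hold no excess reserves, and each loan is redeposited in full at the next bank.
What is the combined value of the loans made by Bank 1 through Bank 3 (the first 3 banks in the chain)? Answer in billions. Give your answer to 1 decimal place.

Bank i lends (1 − rr)^i of the original deposit: Bank 1 lends 59.42·0.9600 = 57.0432, Bank 2 lends 59.42·0.9600² ≈ 54.7615, and so on.
Summing a geometric series: total = 59.42·[0.9600·(1 − 0.9600^3) / (1 − 0.9600)] ≈ 164.3757 billion.

164.4 billion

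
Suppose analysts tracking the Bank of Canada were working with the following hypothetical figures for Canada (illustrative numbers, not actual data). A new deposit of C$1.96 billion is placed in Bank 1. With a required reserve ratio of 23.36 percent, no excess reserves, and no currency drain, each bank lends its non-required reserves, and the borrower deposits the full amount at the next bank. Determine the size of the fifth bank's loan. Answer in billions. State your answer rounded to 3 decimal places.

C$0.518 billion

Each bank lends a fraction (1 − rr) = 0.7664 of the deposit it receives, so Bank 5 receives 1.96·0.7664^4 and lends 1.96·0.7664^5 ≈ 0.5182 billion.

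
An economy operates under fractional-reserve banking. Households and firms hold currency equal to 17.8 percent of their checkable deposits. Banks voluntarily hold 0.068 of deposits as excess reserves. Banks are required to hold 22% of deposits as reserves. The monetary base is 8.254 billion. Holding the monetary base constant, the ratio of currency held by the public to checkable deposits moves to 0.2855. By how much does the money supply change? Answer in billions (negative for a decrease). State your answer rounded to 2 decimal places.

-2.36 billion

Initially m₁ = (1 + 0.178) / (0.22 + 0.068 + 0.178) ≈ 2.5279, so M₁ = 2.5279 × 8.254 ≈ 20.8653 billion.
After the change m₂ = (1 + 0.2855) / (0.22 + 0.068 + 0.2855) ≈ 2.2415, so M₂ = 2.2415 × 8.254 ≈ 18.5013 billion.
ΔM = M₂ − M₁ = 18.5013 − 20.8653 = -2.364 billion.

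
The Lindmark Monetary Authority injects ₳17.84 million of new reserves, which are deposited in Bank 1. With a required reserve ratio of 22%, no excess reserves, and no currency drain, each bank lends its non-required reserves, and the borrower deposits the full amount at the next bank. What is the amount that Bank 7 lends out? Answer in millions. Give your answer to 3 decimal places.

₳3.134 million

Each bank lends a fraction (1 − rr) = 0.7800 of the deposit it receives, so Bank 7 receives 17.84·0.7800^6 and lends 17.84·0.7800^7 ≈ 3.1337 million.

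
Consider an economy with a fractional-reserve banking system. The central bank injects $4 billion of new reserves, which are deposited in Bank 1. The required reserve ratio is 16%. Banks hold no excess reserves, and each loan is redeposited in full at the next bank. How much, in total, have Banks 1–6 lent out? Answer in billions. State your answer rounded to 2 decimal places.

Bank i lends (1 − rr)^i of the original deposit: Bank 1 lends 4·0.8400 = 3.3600, Bank 2 lends 4·0.8400² = 2.8224, and so on.
Summing a geometric series: total = 4·[0.8400·(1 − 0.8400^6) / (1 − 0.8400)] ≈ 13.6227 billion.

$13.62 billion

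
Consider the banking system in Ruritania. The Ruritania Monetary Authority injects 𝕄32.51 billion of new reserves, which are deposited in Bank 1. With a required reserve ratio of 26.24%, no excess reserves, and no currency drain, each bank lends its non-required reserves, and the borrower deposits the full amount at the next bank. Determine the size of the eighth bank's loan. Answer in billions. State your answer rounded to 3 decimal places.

Each bank lends a fraction (1 − rr) = 0.7376 of the deposit it receives, so Bank 8 receives 32.51·0.7376^7 and lends 32.51·0.7376^8 ≈ 2.8483 billion.

𝕄2.848 billion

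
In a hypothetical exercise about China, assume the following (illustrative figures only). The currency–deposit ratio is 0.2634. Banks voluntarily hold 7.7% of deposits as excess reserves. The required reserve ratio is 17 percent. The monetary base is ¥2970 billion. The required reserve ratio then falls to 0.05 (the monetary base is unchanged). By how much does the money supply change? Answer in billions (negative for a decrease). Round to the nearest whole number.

Initially m₁ = (1 + 0.2634) / (0.17 + 0.077 + 0.2634) ≈ 2.47531, so M₁ = 2.47531 × 2970 = 7351.6707 billion.
After the change m₂ = (1 + 0.2634) / (0.05 + 0.077 + 0.2634) ≈ 3.23617, so M₂ = 3.23617 × 2970 = 9611.4249 billion.
ΔM = M₂ − M₁ = 9611.4249 − 7351.6707 = 2259.7542 billion.

¥2260 billion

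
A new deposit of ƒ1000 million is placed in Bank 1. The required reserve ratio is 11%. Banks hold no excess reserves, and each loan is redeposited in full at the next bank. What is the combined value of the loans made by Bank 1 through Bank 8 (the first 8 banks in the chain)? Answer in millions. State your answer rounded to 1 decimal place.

ƒ4905.9 million

Bank i lends (1 − rr)^i of the original deposit: Bank 1 lends 1000·0.8900 = 890.0000, Bank 2 lends 1000·0.8900² = 792.1000, and so on.
Summing a geometric series: total = 1000·[0.8900·(1 − 0.8900^8) / (1 − 0.8900)] ≈ 4905.8509 million.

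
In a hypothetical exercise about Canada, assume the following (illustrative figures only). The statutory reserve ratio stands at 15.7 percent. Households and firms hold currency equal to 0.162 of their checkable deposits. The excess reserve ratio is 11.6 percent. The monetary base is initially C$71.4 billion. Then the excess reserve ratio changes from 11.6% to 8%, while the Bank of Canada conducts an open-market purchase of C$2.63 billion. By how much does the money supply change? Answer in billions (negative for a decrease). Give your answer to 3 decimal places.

C$24.868 billion

Before: m₁ = (1 + 0.162) / (0.157 + 0.116 + 0.162) ≈ 2.671264, MB₁ = 71.4, so M₁ = 2.671264 × 71.4 ≈ 190.7282 billion.
After: m₂ = (1 + 0.162) / (0.157 + 0.08 + 0.162) ≈ 2.912281, MB₂ = 71.4 + 2.63 = 74.03, so M₂ = 2.912281 × 74.03 ≈ 215.5962 billion.
ΔM = M₂ − M₁ = 215.5962 − 190.7282 = 24.868 billion.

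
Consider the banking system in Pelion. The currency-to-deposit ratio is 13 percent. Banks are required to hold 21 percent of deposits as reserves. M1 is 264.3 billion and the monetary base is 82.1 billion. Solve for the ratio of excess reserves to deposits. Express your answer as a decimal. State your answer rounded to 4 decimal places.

0.0110

Using m = M/MB = 264.3/82.1 ≈ 3.219245. Since m = (1 + c)/(c + rr + e), the denominator satisfies c + rr + e = (1 + c)/m = (1 + 0.13) / 3.219245 ≈ 0.351014.
With c = 0.13 and rr = 0.21, the ratio of excess reserves to deposits is 0.351014 − 0.13 − 0.21 = 0.011014.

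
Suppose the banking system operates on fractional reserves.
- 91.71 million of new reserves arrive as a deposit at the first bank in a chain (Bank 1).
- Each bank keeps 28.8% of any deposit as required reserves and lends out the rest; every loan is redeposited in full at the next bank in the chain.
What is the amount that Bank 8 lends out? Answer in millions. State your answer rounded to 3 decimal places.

Each bank lends a fraction (1 − rr) = 0.7120 of the deposit it receives, so Bank 8 receives 91.71·0.7120^7 and lends 91.71·0.7120^8 ≈ 6.0570 million.

6.057 million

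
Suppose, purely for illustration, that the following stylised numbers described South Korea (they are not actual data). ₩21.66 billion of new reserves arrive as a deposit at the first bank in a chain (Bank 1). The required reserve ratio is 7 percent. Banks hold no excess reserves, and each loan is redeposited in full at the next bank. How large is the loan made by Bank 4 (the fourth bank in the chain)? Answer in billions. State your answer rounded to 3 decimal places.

Each bank lends a fraction (1 − rr) = 0.9300 of the deposit it receives, so Bank 4 receives 21.66·0.9300^3 and lends 21.66·0.9300^4 ≈ 16.2028 billion.

₩16.203 billion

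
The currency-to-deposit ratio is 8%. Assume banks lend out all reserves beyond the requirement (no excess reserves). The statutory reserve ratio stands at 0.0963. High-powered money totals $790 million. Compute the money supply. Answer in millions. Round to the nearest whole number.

$4839 million

The money multiplier is m = (1 + c) / (rr + c) = (1 + 0.08) / (0.0963 + 0.08) ≈ 6.1259.
So M = m × MB = 6.1259 × 790 = 4839.461 million.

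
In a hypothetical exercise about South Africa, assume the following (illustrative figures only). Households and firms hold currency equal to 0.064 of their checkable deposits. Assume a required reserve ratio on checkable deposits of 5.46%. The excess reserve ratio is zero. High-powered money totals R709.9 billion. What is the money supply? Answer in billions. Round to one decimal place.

R6368.7 billion

The money multiplier is m = (1 + c) / (rr + c) = (1 + 0.064) / (0.0546 + 0.064) ≈ 8.97133.
So M = m × MB = 8.97133 × 709.9 ≈ 6368.7472 billion.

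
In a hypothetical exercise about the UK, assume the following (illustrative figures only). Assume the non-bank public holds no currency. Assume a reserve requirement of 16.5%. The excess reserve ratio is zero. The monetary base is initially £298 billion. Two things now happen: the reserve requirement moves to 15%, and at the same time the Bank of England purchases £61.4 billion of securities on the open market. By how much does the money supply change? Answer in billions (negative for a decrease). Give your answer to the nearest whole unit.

£590 billion

Before: m₁ = 1 / (0.165) ≈ 6.0606, MB₁ = 298, so M₁ = 6.0606 × 298 = 1806.0588 billion.
After: m₂ = 1 / (0.15) ≈ 6.6667, MB₂ = 298 + 61.4 = 359.4, so M₂ = 6.6667 × 359.4 ≈ 2396.012 billion.
ΔM = M₂ − M₁ = 2396.012 − 1806.0588 = 589.9532 billion.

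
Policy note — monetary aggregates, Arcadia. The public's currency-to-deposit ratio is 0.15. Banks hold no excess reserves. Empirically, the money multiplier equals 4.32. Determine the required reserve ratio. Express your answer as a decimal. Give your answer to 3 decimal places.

0.116

Using m = 4.32. Since m = (1 + c)/(c + rr + e), the denominator satisfies c + rr + e = (1 + c)/m = (1 + 0.15) / 4.32 ≈ 0.266204.
With c = 0.15 and e = 0, the required reserve ratio is 0.266204 − 0.15 − 0 = 0.116204.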